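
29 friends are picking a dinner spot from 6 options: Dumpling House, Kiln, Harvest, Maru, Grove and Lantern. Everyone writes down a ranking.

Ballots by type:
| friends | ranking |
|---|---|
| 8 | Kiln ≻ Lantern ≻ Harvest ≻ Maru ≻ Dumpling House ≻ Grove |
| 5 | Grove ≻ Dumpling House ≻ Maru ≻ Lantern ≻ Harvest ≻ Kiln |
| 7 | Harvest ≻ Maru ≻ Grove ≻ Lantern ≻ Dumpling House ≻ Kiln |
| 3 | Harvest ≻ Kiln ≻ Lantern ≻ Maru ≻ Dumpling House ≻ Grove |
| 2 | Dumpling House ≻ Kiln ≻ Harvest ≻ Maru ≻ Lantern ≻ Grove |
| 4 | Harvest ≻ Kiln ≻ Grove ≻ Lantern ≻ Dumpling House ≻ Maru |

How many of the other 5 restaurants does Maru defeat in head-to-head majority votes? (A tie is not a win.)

Maru against each rival (29 friends):
Maru vs Dumpling House: Maru is ranked higher on 8+7+3 = 18 ballots, Dumpling House on 11. Maru wins 18–11.
Maru vs Kiln: Kiln wins 17–12.
Maru vs Harvest: Maru is ranked higher on 5 ballots, Harvest on 24. Harvest wins 24–5.
Maru vs Grove: Maru preferred on 8+7+3+2 = 20 ballots; Maru wins 20–9.
Maru vs Lantern: Lantern, 15–14.
Maru beats Dumpling House, Grove; loses to Kiln, Harvest, Lantern — 2 pairwise wins.

2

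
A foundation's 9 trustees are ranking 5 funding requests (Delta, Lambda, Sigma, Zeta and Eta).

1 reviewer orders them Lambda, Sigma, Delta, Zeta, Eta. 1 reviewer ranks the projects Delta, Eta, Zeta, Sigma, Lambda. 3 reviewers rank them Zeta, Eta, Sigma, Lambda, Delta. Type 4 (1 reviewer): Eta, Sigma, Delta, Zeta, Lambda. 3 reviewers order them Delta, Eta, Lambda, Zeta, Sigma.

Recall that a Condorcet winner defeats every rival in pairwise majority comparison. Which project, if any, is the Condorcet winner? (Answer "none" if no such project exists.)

none

Head-to-head results (9 reviewers):
Delta vs Lambda: Delta is ranked higher on 1+1+3 = 5 ballots, Lambda on 4. Delta wins 5–4.
Delta vs Sigma: 1+3 = 4 for Delta, 5 for Sigma — Sigma by 5–4.
Delta vs Zeta: Delta is ranked higher on 1+1+1+3 = 6 ballots, Zeta on 3. Delta wins 6–3.
Delta vs Eta: Delta preferred on 1+1+3 = 5 ballots; Delta wins 5–4.
Lambda vs Sigma: 4 to 5, Sigma.
Lambda vs Zeta: Lambda preferred on 1+3 = 4 ballots; Zeta wins 5–4.
Lambda vs Eta: 1 to 8, Eta.
Sigma vs Zeta: 2 to 7, Zeta.
Sigma vs Eta: 1 to 8, Eta.
Zeta vs Eta: 4 to 5, Eta.
No project is unbeaten: Delta loses to Sigma; Lambda loses to Delta; Sigma loses to Zeta; Zeta loses to Delta; Eta loses to Delta. In particular Delta → Zeta → Sigma → Delta is a majority cycle — no Condorcet winner exists.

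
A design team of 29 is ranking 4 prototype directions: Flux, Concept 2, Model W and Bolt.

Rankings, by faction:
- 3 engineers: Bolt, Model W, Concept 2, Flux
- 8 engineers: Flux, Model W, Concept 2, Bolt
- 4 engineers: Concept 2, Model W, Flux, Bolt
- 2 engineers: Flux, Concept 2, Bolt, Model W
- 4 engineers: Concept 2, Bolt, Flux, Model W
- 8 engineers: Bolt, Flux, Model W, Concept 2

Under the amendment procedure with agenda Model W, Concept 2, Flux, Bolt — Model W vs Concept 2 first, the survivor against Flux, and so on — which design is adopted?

Bolt

Round 1: Model W vs Concept 2 — 19–10, Model W advances.
Round 2: Model W vs Flux — 7–22, Flux advances.
Round 3: Flux vs Bolt — 14–15, Bolt advances.
The agenda winner is Bolt.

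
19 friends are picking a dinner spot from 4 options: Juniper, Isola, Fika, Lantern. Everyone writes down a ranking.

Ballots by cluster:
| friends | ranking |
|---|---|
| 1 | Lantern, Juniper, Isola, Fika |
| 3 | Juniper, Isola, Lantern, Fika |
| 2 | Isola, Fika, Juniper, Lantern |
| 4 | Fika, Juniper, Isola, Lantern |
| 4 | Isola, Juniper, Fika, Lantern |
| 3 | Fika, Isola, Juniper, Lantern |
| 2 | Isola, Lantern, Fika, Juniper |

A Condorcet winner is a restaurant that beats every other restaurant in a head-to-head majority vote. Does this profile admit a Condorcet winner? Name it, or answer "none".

Pairwise majorities:
Juniper vs Isola: Juniper preferred on 1+3+4 = 8 ballots; Isola wins 11–8.
Juniper vs Fika: Juniper is ranked higher on 1+3+4 = 8 ballots, Fika on 11. Fika wins 11–8.
Juniper vs Lantern: 3+2+4+4+3 = 16 for Juniper, 3 for Lantern — Juniper by 16–3.
Isola–Fika: Isola 12–7.
Isola vs Lantern: Isola preferred on 3+2+4+4+3+2 = 18 ballots; Isola wins 18–1.
Fika–Lantern: Fika 13–6.
Isola beats each of Juniper, Fika, Lantern — Isola is the Condorcet winner.

Isola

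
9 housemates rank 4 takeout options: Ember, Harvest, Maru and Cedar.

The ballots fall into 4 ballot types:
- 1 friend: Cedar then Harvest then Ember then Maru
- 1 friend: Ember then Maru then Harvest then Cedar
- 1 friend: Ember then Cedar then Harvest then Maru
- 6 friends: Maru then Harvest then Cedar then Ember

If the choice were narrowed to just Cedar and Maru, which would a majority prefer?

Ballots ranking Cedar above Maru: 1 + 1 = 2.
Ballots ranking Maru above Cedar: 9 − 2 = 7.
Maru wins the head-to-head 7–2.

Maru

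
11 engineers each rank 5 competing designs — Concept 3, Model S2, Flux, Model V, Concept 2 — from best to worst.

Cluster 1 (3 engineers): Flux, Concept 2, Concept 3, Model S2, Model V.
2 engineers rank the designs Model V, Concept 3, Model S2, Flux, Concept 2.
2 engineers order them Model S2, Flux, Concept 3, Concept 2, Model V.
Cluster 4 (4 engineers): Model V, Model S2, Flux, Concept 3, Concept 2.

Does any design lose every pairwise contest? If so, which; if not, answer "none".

Concept 2

Pairwise majorities:
Concept 3 vs Model S2: Model S2 wins 6–5.
Concept 3–Flux: Flux 9–2.
Concept 3 vs Model V: Concept 3 preferred on 3+2 = 5 ballots; Model V wins 6–5.
Concept 3–Concept 2: Concept 3 8–3.
Model S2 vs Flux: 8 to 3, Model S2.
Model S2 vs Model V: 3+2 = 5 for Model S2, 6 for Model V — Model V by 6–5.
Model S2 vs Concept 2: 2+2+4 = 8 for Model S2, 3 for Concept 2 — Model S2 by 8–3.
Flux vs Model V: 5 to 6, Model V.
Flux vs Concept 2: Flux preferred on 3+2+2+4 = 11 ballots; Flux wins 11–0.
Model V vs Concept 2: 2+4 = 6 for Model V, 5 for Concept 2 — Model V by 6–5.
Concept 2 loses to every other design — it is the Condorcet loser.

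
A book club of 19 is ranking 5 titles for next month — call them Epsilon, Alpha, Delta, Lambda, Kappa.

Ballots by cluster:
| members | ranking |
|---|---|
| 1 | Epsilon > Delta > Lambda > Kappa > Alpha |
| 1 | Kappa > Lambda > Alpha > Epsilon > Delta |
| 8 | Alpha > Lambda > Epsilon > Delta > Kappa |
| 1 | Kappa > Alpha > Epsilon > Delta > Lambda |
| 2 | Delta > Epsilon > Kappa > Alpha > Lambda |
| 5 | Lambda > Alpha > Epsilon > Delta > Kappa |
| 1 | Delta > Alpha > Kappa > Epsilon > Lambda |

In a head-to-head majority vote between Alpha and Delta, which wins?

Ballots ranking Alpha above Delta: 1 + 8 + 1 + 5 = 15.
Ballots ranking Delta above Alpha: 19 − 15 = 4.
Alpha wins the head-to-head 15–4.

Alpha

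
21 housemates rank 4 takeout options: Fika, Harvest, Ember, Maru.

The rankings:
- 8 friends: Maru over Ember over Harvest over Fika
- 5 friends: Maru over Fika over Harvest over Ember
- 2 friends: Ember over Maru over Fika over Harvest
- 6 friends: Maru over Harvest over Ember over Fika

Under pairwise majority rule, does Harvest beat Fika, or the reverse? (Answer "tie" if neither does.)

Harvest

Ballots ranking Harvest above Fika: 8 + 6 = 14.
Ballots ranking Fika above Harvest: 21 − 14 = 7.
Harvest wins the head-to-head 14–7.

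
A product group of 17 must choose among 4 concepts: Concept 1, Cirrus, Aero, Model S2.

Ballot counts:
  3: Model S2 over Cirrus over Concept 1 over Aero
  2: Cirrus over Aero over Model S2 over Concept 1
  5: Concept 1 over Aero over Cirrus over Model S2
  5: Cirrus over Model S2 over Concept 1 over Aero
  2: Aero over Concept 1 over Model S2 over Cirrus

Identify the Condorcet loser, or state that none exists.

Pairwise majorities:
Concept 1–Cirrus: Cirrus 10–7.
Concept 1–Aero: Concept 1 13–4.
Concept 1 vs Model S2: 7 to 10, Model S2.
Cirrus vs Aero: Cirrus wins 10–7.
Cirrus vs Model S2: Cirrus, 12–5.
Aero vs Model S2: Aero preferred on 2+5+2 = 9 ballots; Aero wins 9–8.
Each design has at least one pairwise win (Concept 1 beats Aero; Cirrus beats Concept 1; Aero beats Model S2; Model S2 beats Concept 1) — no Condorcet loser.

none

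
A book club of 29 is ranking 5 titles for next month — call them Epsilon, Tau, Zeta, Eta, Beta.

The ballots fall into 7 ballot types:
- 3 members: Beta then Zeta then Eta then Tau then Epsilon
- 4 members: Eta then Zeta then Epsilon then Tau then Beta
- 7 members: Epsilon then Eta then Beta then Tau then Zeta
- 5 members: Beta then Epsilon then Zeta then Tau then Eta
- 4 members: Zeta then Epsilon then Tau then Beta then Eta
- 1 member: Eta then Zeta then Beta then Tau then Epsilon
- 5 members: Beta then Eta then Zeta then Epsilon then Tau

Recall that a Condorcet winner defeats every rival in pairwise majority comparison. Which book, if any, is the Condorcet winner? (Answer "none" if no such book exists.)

none

Pairwise majorities:
Epsilon vs Tau: Epsilon wins 25–4.
Epsilon vs Zeta: Zeta wins 17–12.
Epsilon vs Eta: Epsilon, 16–13.
Epsilon vs Beta: Epsilon wins 15–14.
Tau–Zeta: Zeta 22–7.
Tau vs Eta: Eta wins 20–9.
Tau vs Beta: Beta wins 21–8.
Zeta vs Eta: Eta wins 17–12.
Zeta–Beta: Beta 20–9.
Eta–Beta: Beta 17–12.
Each book drops at least one matchup (Epsilon loses to Zeta; Tau loses to Epsilon; Zeta loses to Eta; Eta loses to Epsilon; Beta loses to Epsilon); the cycle Epsilon → Eta → Zeta → Epsilon rules out a Condorcet winner.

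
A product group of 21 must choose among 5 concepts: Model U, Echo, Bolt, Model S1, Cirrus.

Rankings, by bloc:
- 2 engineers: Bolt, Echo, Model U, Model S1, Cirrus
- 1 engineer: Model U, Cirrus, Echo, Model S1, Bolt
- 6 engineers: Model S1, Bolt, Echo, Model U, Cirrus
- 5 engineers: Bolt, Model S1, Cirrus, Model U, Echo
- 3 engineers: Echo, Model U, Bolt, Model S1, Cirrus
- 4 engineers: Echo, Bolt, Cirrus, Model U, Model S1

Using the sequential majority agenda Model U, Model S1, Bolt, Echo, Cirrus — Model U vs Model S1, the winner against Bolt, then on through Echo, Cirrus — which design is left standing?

Bolt

Round 1: Model U vs Model S1 — 10–11, Model S1 advances.
Round 2: Model S1 vs Bolt — 7–14, Bolt advances.
Round 3: Bolt vs Echo — 13–8, Bolt advances.
Round 4: Bolt vs Cirrus — 20–1, Bolt advances.
The agenda winner is Bolt.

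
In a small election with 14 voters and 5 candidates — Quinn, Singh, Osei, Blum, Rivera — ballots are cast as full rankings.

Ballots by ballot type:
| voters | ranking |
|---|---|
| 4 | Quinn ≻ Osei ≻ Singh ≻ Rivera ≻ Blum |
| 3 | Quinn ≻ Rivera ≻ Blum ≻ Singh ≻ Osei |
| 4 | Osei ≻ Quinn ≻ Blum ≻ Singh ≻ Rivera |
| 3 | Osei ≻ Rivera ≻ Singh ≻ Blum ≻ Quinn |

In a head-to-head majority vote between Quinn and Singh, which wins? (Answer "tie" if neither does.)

Ballots ranking Quinn above Singh: 4 + 3 + 4 = 11.
Ballots ranking Singh above Quinn: 14 − 11 = 3.
Quinn wins the head-to-head 11–3.

Quinn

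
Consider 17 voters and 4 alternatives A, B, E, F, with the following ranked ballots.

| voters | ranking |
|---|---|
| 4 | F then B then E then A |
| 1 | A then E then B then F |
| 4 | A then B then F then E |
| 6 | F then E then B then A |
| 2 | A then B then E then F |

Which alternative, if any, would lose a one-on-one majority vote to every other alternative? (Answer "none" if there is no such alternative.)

Head-to-head results (17 voters):
A vs B: 1+4+2 = 7 for A, 10 for B — B by 10–7.
A vs E: E, 10–7.
A vs F: 7 to 10, F.
B vs E: B preferred on 4+4+2 = 10 ballots; B wins 10–7.
B vs F: 7 to 10, F.
E vs F: 1+2 = 3 for E, 14 for F — F by 14–3.
Only A has no wins; A is the Condorcet loser.

A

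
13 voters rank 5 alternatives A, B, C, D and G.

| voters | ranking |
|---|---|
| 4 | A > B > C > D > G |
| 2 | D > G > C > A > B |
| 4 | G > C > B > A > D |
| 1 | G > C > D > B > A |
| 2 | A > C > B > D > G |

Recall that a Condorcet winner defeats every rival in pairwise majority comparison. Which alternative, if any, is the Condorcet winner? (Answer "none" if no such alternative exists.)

none

Check each pair by majority over 13 ballots:
A vs B: A is ranked higher on 4+2+2 = 8 ballots, B on 5. A wins 8–5.
A vs C: A is ranked higher on 4+2 = 6 ballots, C on 7. C wins 7–6.
A vs D: 4+4+2 = 10 for A, 3 for D — A by 10–3.
A vs G: 4+2 = 6 for A, 7 for G — G by 7–6.
B vs C: B is ranked higher on 4 ballots, C on 9. C wins 9–4.
B vs D: 4+4+2 = 10 for B, 3 for D — B by 10–3.
B vs G: B preferred on 4+2 = 6 ballots; G wins 7–6.
C vs D: C preferred on 4+4+1+2 = 11 ballots; C wins 11–2.
C vs G: C is ranked higher on 4+2 = 6 ballots, G on 7. G wins 7–6.
D vs G: 8 to 5, D.
Every alternative loses at least once (A loses to C; B loses to A; C loses to G; D loses to A; G loses to D). The majority relation contains the cycle A → D → G → A, so there is no Condorcet winner.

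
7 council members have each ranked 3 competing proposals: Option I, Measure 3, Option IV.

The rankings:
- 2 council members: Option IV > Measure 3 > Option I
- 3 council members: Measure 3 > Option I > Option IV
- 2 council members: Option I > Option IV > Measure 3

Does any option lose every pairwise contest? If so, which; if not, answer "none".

Head-to-head results (7 council members):
Option I vs Measure 3: Option I is ranked higher on 2 ballots, Measure 3 on 5. Measure 3 wins 5–2.
Option I–Option IV: Option I 5–2.
Measure 3 vs Option IV: Option IV wins 4–3.
Each option has at least one pairwise win (Option I beats Option IV; Measure 3 beats Option I; Option IV beats Measure 3) — no Condorcet loser.

none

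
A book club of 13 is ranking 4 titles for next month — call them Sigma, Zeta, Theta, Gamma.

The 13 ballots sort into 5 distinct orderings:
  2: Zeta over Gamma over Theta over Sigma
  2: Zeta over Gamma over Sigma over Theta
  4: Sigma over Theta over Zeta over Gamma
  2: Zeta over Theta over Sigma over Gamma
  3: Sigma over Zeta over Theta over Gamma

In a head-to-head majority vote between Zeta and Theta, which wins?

Zeta

Ballots ranking Zeta above Theta: 2 + 2 + 2 + 3 = 9.
Ballots ranking Theta above Zeta: 13 − 9 = 4.
Zeta wins the head-to-head 9–4.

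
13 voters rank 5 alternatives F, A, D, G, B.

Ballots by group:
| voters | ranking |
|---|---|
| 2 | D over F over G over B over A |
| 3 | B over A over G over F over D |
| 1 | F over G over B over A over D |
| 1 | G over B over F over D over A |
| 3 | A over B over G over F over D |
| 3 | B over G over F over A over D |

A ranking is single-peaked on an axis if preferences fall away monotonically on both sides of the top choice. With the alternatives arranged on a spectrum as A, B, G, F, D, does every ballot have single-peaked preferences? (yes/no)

Axis positions: A=1, B=2, G=3, F=4, D=5.
Group 1 (peak D at position 5): ranking walks positions 5-4-3-2-1, expanding outward from the peak — single-peaked.
Group 2 (peak B at position 2): ranking walks positions 2-1-3-4-5, expanding outward from the peak — single-peaked.
Group 3 (peak F at position 4): ranking walks positions 4-3-2-1-5, expanding outward from the peak — single-peaked.
Group 4 (peak G at position 3): ranking walks positions 3-2-4-5-1, expanding outward from the peak — single-peaked.
Group 5 (peak A at position 1): ranking walks positions 1-2-3-4-5, expanding outward from the peak — single-peaked.
Group 6 (peak B at position 2): ranking walks positions 2-3-4-1-5, expanding outward from the peak — single-peaked.
Every ranking is single-peaked on this axis.

yes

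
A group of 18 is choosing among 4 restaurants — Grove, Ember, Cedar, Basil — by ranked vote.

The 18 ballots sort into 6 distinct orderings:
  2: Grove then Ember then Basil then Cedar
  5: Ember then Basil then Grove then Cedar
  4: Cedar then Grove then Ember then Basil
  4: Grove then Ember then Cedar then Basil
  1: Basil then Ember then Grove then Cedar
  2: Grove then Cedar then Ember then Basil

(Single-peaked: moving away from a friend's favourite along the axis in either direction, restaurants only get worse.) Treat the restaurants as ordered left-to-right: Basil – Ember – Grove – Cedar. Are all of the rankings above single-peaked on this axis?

yes

Axis positions: Basil=1, Ember=2, Grove=3, Cedar=4.
Type 1 (peak Grove at position 3): ranking walks positions 3-2-1-4, expanding outward from the peak — single-peaked.
Type 2 (peak Ember at position 2): ranking walks positions 2-1-3-4, expanding outward from the peak — single-peaked.
Type 3 (peak Cedar at position 4): ranking walks positions 4-3-2-1, expanding outward from the peak — single-peaked.
Type 4 (peak Grove at position 3): ranking walks positions 3-2-4-1, expanding outward from the peak — single-peaked.
Type 5 (peak Basil at position 1): ranking walks positions 1-2-3-4, expanding outward from the peak — single-peaked.
Type 6 (peak Grove at position 3): ranking walks positions 3-4-2-1, expanding outward from the peak — single-peaked.
Every ranking is single-peaked on this axis.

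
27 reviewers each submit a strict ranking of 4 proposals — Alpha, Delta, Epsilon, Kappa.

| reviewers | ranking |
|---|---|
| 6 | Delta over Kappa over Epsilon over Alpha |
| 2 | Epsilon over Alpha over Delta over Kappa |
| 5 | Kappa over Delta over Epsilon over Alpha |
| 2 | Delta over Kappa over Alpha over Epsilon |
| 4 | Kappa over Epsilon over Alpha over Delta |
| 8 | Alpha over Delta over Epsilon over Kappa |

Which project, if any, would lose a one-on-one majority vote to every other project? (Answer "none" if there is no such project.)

Head-to-head results (27 reviewers):
Alpha vs Delta: Alpha is ranked higher on 2+4+8 = 14 ballots, Delta on 13. Alpha wins 14–13.
Alpha vs Epsilon: Epsilon, 17–10.
Alpha vs Kappa: Alpha preferred on 2+8 = 10 ballots; Kappa wins 17–10.
Delta vs Epsilon: Delta, 21–6.
Delta vs Kappa: Delta, 18–9.
Epsilon vs Kappa: 10 to 17, Kappa.
Every project wins at least one matchup (Alpha beats Delta; Delta beats Epsilon; Epsilon beats Alpha; Kappa beats Alpha), so there is no Condorcet loser.

none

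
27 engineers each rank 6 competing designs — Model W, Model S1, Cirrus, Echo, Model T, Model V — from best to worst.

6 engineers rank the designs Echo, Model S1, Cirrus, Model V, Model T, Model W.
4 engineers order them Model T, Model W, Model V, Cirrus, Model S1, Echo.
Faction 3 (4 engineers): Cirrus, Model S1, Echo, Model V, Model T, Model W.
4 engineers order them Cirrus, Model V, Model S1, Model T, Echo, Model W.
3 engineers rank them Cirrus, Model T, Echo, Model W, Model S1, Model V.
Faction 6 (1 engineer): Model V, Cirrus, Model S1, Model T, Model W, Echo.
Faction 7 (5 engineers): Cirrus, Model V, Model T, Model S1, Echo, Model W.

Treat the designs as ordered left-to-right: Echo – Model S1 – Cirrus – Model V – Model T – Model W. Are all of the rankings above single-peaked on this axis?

Axis positions: Echo=1, Model S1=2, Cirrus=3, Model V=4, Model T=5, Model W=6.
Faction 1 (peak Echo at position 1): ranking walks positions 1-2-3-4-5-6, expanding outward from the peak — single-peaked.
Faction 2 (peak Model T at position 5): ranking walks positions 5-6-4-3-2-1, expanding outward from the peak — single-peaked.
Faction 3 (peak Cirrus at position 3): ranking walks positions 3-2-1-4-5-6, expanding outward from the peak — single-peaked.
Faction 4 (peak Cirrus at position 3): ranking walks positions 3-4-2-5-1-6, expanding outward from the peak — single-peaked.
Faction 5: ranking walks positions 3-5-1-6-2-4; Model T is ranked above Model V even though Model V lies between Model T and the peak Cirrus on the axis — preferences dip and rise again. Not single-peaked.
Faction 6 (peak Model V at position 4): ranking walks positions 4-3-2-5-6-1, expanding outward from the peak — single-peaked.
Faction 7 (peak Cirrus at position 3): ranking walks positions 3-4-5-2-1-6, expanding outward from the peak — single-peaked.
Faction 5 violates single-peakedness, so the profile is not single-peaked on this axis.

no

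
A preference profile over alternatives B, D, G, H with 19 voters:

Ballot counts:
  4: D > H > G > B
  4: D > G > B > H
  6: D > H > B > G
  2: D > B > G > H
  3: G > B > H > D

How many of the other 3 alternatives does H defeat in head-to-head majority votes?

H against each rival (19 voters):
H vs B: H preferred on 4+6 = 10 ballots; H wins 10–9.
H–D: D 16–3.
H–G: H 10–9.
H beats B, G; loses to D — 2 pairwise wins.

2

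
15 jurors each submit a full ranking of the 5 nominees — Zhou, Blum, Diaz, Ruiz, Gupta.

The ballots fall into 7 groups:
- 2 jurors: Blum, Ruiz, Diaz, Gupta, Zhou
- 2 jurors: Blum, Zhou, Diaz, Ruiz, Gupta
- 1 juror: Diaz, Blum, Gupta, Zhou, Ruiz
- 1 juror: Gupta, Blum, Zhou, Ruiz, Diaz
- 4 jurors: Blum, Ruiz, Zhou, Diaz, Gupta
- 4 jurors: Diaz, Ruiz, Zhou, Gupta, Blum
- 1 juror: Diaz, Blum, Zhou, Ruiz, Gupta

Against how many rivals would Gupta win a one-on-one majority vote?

0

Gupta against each rival (15 jurors):
Gupta vs Zhou: Gupta preferred on 2+1+1 = 4 ballots; Zhou wins 11–4.
Gupta–Blum: Blum 10–5.
Gupta vs Diaz: Gupta preferred on 1 ballot; Diaz wins 14–1.
Gupta vs Ruiz: 1+1 = 2 for Gupta, 13 for Ruiz — Ruiz by 13–2.
Gupta beats no one; loses to Zhou, Blum, Diaz, Ruiz — 0 pairwise wins.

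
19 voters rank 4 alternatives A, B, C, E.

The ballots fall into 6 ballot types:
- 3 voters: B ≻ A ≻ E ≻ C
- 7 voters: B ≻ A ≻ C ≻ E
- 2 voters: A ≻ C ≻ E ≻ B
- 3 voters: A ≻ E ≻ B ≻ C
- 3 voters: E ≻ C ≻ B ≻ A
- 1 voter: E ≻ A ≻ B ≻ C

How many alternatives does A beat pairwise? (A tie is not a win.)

A against each rival (19 voters):
A vs B: A preferred on 2+3+1 = 6 ballots; B wins 13–6.
A vs C: A, 16–3.
A vs E: 3+7+2+3 = 15 for A, 4 for E — A by 15–4.
A beats C, E; loses to B — 2 pairwise wins.

2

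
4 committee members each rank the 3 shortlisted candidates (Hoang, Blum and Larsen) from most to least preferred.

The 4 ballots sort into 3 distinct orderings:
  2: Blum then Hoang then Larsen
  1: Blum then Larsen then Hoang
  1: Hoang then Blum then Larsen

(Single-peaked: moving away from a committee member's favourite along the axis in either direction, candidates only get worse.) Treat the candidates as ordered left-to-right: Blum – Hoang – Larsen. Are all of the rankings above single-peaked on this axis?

Axis positions: Blum=1, Hoang=2, Larsen=3.
Group 1 (peak Blum at position 1): ranking walks positions 1-2-3, expanding outward from the peak — single-peaked.
Group 2: ranking walks positions 1-3-2; Larsen is ranked above Hoang even though Hoang lies between Larsen and the peak Blum on the axis — preferences dip and rise again. Not single-peaked.
Group 3 (peak Hoang at position 2): ranking walks positions 2-1-3, expanding outward from the peak — single-peaked.
Group 2 violates single-peakedness, so the profile is not single-peaked on this axis.

no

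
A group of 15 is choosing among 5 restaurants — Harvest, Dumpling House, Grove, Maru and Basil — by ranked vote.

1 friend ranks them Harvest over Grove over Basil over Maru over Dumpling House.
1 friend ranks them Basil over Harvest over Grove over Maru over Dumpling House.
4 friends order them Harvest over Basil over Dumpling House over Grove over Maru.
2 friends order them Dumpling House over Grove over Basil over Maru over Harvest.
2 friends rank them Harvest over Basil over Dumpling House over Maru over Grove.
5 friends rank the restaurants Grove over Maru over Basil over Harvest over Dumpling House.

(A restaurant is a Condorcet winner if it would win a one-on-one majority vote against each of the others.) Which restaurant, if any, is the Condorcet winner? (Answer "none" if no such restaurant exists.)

none

Pairwise majorities:
Harvest–Dumpling House: Harvest 13–2.
Harvest–Grove: Harvest 8–7.
Harvest–Maru: Harvest 8–7.
Harvest vs Basil: Basil, 8–7.
Dumpling House vs Grove: Dumpling House, 8–7.
Dumpling House–Maru: Dumpling House 8–7.
Dumpling House–Basil: Basil 13–2.
Grove vs Maru: Grove wins 13–2.
Grove vs Basil: Grove wins 8–7.
Maru–Basil: Basil 10–5.
Every restaurant loses at least once (Harvest loses to Basil; Dumpling House loses to Harvest; Grove loses to Harvest; Maru loses to Harvest; Basil loses to Grove). The majority relation contains the cycle Harvest → Grove → Basil → Harvest, so there is no Condorcet winner.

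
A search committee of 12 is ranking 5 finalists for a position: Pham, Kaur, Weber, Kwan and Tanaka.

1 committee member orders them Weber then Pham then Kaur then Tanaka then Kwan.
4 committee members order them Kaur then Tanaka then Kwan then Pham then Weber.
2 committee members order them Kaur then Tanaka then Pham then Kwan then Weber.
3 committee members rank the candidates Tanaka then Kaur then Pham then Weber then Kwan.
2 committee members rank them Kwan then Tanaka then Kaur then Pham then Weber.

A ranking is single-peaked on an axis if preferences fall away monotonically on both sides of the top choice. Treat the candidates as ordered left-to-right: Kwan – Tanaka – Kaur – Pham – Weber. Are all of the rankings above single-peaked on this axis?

yes

Axis positions: Kwan=1, Tanaka=2, Kaur=3, Pham=4, Weber=5.
Faction 1 (peak Weber at position 5): ranking walks positions 5-4-3-2-1, expanding outward from the peak — single-peaked.
Faction 2 (peak Kaur at position 3): ranking walks positions 3-2-1-4-5, expanding outward from the peak — single-peaked.
Faction 3 (peak Kaur at position 3): ranking walks positions 3-2-4-1-5, expanding outward from the peak — single-peaked.
Faction 4 (peak Tanaka at position 2): ranking walks positions 2-3-4-5-1, expanding outward from the peak — single-peaked.
Faction 5 (peak Kwan at position 1): ranking walks positions 1-2-3-4-5, expanding outward from the peak — single-peaked.
Every ranking is single-peaked on this axis.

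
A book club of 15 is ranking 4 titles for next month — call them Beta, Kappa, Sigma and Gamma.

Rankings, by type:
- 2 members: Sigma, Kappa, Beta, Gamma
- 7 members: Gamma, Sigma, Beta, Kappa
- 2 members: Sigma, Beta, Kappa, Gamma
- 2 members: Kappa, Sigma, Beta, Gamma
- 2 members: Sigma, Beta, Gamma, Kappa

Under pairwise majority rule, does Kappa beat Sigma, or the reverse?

Ballots ranking Kappa above Sigma: 2.
Ballots ranking Sigma above Kappa: 15 − 2 = 13.
Sigma wins the head-to-head 13–2.

Sigma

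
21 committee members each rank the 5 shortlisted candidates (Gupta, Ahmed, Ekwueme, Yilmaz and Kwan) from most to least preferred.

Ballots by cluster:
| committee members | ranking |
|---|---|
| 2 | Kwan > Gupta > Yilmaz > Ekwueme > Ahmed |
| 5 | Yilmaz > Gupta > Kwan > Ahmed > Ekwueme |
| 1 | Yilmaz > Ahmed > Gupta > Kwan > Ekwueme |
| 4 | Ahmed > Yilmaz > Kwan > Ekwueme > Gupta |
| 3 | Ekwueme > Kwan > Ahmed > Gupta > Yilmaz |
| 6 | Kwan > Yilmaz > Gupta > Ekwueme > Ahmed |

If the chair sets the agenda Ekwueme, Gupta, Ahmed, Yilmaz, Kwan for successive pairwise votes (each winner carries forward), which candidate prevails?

Kwan

Round 1: Ekwueme vs Gupta — 7–14, Gupta advances.
Round 2: Gupta vs Ahmed — 13–8, Gupta advances.
Round 3: Gupta vs Yilmaz — 5–16, Yilmaz advances.
Round 4: Yilmaz vs Kwan — 10–11, Kwan advances.
The agenda winner is Kwan.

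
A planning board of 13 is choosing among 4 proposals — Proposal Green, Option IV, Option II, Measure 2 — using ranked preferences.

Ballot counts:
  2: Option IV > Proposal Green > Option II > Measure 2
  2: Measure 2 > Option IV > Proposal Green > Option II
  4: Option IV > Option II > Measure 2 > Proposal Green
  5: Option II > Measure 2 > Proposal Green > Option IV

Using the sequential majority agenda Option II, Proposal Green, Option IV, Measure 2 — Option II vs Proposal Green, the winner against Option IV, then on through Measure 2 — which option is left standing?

Round 1: Option II vs Proposal Green — 9–4, Option II advances.
Round 2: Option II vs Option IV — 5–8, Option IV advances.
Round 3: Option IV vs Measure 2 — 6–7, Measure 2 advances.
The agenda winner is Measure 2.

Measure 2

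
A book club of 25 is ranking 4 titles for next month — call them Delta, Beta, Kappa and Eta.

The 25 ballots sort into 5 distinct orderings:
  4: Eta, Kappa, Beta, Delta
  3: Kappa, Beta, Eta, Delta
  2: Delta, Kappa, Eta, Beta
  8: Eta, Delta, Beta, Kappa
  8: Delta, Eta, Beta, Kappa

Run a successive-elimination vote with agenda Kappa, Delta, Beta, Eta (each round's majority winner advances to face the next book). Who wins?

Round 1: Kappa vs Delta — 7–18, Delta advances.
Round 2: Delta vs Beta — 18–7, Delta advances.
Round 3: Delta vs Eta — 10–15, Eta advances.
Eta survives the agenda.

Eta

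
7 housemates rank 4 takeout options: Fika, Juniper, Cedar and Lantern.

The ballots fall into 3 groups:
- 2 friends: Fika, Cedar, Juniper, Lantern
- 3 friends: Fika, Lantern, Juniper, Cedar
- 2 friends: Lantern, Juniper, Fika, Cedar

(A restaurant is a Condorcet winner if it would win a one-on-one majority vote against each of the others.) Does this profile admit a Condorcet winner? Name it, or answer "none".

Head-to-head results (7 friends):
Fika vs Juniper: Fika wins 5–2.
Fika vs Cedar: Fika, 7–0.
Fika vs Lantern: Fika, 5–2.
Juniper vs Cedar: Juniper, 5–2.
Juniper vs Lantern: Lantern wins 5–2.
Cedar–Lantern: Lantern 5–2.
Fika wins every pairwise contest, so Fika is the Condorcet winner.

Fika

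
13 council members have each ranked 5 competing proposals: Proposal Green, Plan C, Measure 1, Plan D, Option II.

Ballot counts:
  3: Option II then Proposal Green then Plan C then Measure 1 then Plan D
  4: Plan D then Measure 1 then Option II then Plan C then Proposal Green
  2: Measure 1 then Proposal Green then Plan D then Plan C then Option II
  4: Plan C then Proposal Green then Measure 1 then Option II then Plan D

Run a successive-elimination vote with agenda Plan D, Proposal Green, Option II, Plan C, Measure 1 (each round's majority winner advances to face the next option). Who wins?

Round 1: Plan D vs Proposal Green — 4–9, Proposal Green advances.
Round 2: Proposal Green vs Option II — 6–7, Option II advances.
Round 3: Option II vs Plan C — 7–6, Option II advances.
Round 4: Option II vs Measure 1 — 3–10, Measure 1 advances.
Measure 1 survives the agenda.

Measure 1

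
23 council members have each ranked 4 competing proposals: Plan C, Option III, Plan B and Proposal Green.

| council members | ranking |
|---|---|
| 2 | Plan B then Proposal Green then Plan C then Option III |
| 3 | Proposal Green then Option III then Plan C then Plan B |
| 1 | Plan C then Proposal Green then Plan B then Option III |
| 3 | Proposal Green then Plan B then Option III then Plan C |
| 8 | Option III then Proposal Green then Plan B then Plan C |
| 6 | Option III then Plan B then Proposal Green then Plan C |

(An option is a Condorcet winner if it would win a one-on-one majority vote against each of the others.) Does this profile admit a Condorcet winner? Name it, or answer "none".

Option III

Pairwise majorities:
Plan C vs Option III: Plan C preferred on 2+1 = 3 ballots; Option III wins 20–3.
Plan C vs Plan B: Plan B, 19–4.
Plan C vs Proposal Green: Plan C preferred on 1 ballot; Proposal Green wins 22–1.
Option III vs Plan B: Option III wins 17–6.
Option III vs Proposal Green: Option III preferred on 8+6 = 14 ballots; Option III wins 14–9.
Plan B vs Proposal Green: Proposal Green, 15–8.
Only Option III has no losses; Option III is the Condorcet winner.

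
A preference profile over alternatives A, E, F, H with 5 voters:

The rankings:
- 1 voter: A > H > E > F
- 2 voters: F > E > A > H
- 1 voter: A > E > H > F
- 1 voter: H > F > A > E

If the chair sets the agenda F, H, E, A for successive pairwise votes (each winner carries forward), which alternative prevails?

A

Round 1: F vs H — 2–3, H advances.
Round 2: H vs E — 2–3, E advances.
Round 3: E vs A — 2–3, A advances.
The agenda winner is A.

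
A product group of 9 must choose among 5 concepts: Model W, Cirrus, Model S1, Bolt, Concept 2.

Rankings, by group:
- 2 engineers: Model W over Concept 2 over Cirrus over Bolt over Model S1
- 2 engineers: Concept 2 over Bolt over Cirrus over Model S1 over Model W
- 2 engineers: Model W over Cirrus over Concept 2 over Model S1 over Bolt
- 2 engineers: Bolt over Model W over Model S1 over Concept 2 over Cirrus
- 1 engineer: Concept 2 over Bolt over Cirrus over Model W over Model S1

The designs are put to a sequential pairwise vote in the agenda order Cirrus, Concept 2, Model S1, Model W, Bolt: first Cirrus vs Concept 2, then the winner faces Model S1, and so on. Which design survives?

Bolt

Round 1: Cirrus vs Concept 2 — 2–7, Concept 2 advances.
Round 2: Concept 2 vs Model S1 — 7–2, Concept 2 advances.
Round 3: Concept 2 vs Model W — 3–6, Model W advances.
Round 4: Model W vs Bolt — 4–5, Bolt advances.
The agenda winner is Bolt.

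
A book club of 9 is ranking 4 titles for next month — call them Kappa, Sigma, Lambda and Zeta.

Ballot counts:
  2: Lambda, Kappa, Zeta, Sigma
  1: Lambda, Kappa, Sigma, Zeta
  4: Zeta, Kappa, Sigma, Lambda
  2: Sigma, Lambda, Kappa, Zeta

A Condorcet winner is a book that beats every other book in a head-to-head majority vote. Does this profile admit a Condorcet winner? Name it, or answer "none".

none

Check each pair by majority over 9 ballots:
Kappa–Sigma: Kappa 7–2.
Kappa–Lambda: Lambda 5–4.
Kappa–Zeta: Kappa 5–4.
Sigma vs Lambda: Sigma wins 6–3.
Sigma vs Zeta: Zeta wins 6–3.
Lambda vs Zeta: Lambda wins 5–4.
No book is unbeaten: Kappa loses to Lambda; Sigma loses to Kappa; Lambda loses to Sigma; Zeta loses to Kappa. In particular Kappa beats Sigma beats Lambda beats Kappa is a majority cycle — no Condorcet winner exists.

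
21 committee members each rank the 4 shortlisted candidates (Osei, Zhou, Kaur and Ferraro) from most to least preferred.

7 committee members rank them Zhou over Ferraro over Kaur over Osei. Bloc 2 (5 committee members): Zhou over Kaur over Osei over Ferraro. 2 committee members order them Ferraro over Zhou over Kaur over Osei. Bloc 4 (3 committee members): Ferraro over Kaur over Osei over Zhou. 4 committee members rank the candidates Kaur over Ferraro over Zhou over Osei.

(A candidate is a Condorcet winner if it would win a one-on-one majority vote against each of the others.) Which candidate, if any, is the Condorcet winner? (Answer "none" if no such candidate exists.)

Zhou

Check each pair by majority over 21 ballots:
Osei–Zhou: Zhou 18–3.
Osei–Kaur: Kaur 21–0.
Osei–Ferraro: Ferraro 16–5.
Zhou vs Kaur: Zhou wins 14–7.
Zhou vs Ferraro: Zhou wins 12–9.
Kaur–Ferraro: Ferraro 12–9.
Only Zhou has no losses; Zhou is the Condorcet winner.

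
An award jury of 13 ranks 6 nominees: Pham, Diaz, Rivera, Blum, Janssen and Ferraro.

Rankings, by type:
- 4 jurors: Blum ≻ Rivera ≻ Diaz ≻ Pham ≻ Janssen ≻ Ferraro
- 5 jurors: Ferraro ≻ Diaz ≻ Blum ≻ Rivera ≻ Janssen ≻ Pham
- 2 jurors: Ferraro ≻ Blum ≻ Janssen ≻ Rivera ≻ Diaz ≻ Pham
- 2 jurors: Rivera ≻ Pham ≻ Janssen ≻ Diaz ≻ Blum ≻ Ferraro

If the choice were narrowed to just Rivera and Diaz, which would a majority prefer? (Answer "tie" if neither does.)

Rivera

Ballots ranking Rivera above Diaz: 4 + 2 + 2 = 8.
Ballots ranking Diaz above Rivera: 13 − 8 = 5.
Rivera wins the head-to-head 8–5.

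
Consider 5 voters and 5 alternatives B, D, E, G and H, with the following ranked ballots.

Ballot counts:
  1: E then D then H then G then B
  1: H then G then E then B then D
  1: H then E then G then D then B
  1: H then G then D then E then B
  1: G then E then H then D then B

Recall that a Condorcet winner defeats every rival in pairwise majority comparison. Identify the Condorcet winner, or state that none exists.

Head-to-head results (5 voters):
B vs D: B is ranked higher on 1 ballot, D on 4. D wins 4–1.
B–E: E 5–0.
B vs G: G, 5–0.
B–H: H 5–0.
D–E: E 4–1.
D–G: G 4–1.
D vs H: 1 to 4, H.
E vs G: G, 3–2.
E vs H: H, 3–2.
G vs H: 1 to 4, H.
H beats each of B, D, E, G — H is the Condorcet winner.

H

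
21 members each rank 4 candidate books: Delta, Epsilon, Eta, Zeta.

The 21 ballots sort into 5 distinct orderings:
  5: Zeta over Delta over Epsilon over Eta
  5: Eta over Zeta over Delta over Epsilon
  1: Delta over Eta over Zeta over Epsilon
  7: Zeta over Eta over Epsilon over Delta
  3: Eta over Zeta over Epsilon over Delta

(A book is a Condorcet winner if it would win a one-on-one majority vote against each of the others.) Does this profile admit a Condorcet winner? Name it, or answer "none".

Head-to-head results (21 members):
Delta vs Epsilon: 5+5+1 = 11 for Delta, 10 for Epsilon — Delta by 11–10.
Delta–Eta: Eta 15–6.
Delta vs Zeta: Zeta, 20–1.
Epsilon vs Eta: Epsilon preferred on 5 ballots; Eta wins 16–5.
Epsilon vs Zeta: Zeta, 21–0.
Eta–Zeta: Zeta 12–9.
Zeta defeats every rival head-to-head and is the Condorcet winner.

Zeta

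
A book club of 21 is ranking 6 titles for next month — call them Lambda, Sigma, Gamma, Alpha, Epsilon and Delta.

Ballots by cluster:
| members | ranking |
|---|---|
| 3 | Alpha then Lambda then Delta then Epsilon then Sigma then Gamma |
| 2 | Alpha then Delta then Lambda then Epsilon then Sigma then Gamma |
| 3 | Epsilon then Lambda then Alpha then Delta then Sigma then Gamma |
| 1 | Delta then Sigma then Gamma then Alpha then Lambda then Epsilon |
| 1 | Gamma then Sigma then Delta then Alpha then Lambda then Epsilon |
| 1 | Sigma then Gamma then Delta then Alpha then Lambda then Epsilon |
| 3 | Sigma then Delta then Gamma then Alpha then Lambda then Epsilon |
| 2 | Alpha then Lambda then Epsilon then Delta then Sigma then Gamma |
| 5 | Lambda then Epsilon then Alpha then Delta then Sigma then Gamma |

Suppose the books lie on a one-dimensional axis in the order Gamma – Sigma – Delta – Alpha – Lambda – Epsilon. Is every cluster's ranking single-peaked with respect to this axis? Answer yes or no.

Axis positions: Gamma=1, Sigma=2, Delta=3, Alpha=4, Lambda=5, Epsilon=6.
Cluster 1 (peak Alpha at position 4): ranking walks positions 4-5-3-6-2-1, expanding outward from the peak — single-peaked.
Cluster 2 (peak Alpha at position 4): ranking walks positions 4-3-5-6-2-1, expanding outward from the peak — single-peaked.
Cluster 3 (peak Epsilon at position 6): ranking walks positions 6-5-4-3-2-1, expanding outward from the peak — single-peaked.
Cluster 4 (peak Delta at position 3): ranking walks positions 3-2-1-4-5-6, expanding outward from the peak — single-peaked.
Cluster 5 (peak Gamma at position 1): ranking walks positions 1-2-3-4-5-6, expanding outward from the peak — single-peaked.
Cluster 6 (peak Sigma at position 2): ranking walks positions 2-1-3-4-5-6, expanding outward from the peak — single-peaked.
Cluster 7 (peak Sigma at position 2): ranking walks positions 2-3-1-4-5-6, expanding outward from the peak — single-peaked.
Cluster 8 (peak Alpha at position 4): ranking walks positions 4-5-6-3-2-1, expanding outward from the peak — single-peaked.
Cluster 9 (peak Lambda at position 5): ranking walks positions 5-6-4-3-2-1, expanding outward from the peak — single-peaked.
Every ranking is single-peaked on this axis.

yes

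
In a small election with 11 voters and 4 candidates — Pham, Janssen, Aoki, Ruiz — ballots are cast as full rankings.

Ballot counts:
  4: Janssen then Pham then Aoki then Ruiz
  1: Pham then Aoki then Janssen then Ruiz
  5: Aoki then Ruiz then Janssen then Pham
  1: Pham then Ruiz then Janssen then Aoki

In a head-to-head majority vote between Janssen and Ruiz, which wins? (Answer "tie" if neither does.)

Ballots ranking Janssen above Ruiz: 4 + 1 = 5.
Ballots ranking Ruiz above Janssen: 11 − 5 = 6.
Ruiz wins the head-to-head 6–5.

Ruiz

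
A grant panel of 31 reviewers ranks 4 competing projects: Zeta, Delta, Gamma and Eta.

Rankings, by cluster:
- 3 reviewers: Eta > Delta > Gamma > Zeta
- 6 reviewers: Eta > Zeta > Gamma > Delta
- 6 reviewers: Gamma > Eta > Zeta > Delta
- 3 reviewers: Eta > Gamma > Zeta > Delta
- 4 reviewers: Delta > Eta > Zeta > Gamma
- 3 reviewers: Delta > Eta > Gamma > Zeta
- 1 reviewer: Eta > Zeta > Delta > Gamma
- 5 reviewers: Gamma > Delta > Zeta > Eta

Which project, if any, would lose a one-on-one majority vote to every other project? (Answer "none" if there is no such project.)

Delta

Pairwise majorities:
Zeta vs Delta: 6+6+3+1 = 16 for Zeta, 15 for Delta — Zeta by 16–15.
Zeta–Gamma: Gamma 20–11.
Zeta–Eta: Eta 26–5.
Delta–Gamma: Gamma 20–11.
Delta vs Eta: 12 to 19, Eta.
Gamma vs Eta: Eta, 20–11.
Delta is beaten in every head-to-head and is the Condorcet loser.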